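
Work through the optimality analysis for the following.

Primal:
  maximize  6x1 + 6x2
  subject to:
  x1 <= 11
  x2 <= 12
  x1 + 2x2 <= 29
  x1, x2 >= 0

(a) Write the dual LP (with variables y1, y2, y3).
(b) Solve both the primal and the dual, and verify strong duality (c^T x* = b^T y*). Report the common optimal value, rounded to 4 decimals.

The standard primal-dual pair for 'max c^T x s.t. A x <= b, x >= 0' is:
  Dual:  min b^T y  s.t.  A^T y >= c,  y >= 0.

So the dual LP is:
  minimize  11y1 + 12y2 + 29y3
  subject to:
    y1 + y3 >= 6
    y2 + 2y3 >= 6
    y1, y2, y3 >= 0

Solving the primal: x* = (11, 9).
  primal value c^T x* = 120.
Solving the dual: y* = (3, 0, 3).
  dual value b^T y* = 120.
Strong duality: c^T x* = b^T y*. Confirmed.

120


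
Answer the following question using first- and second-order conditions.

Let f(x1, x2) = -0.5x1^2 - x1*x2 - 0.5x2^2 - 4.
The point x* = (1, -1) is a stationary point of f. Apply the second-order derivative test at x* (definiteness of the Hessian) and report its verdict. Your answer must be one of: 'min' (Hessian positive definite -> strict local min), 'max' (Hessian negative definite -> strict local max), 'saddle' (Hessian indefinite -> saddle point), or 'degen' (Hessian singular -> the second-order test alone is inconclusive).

Compute the Hessian H = grad^2 f:
  H = [[-1, -1], [-1, -1]]
Verify stationarity: grad f(x*) = H x* + g = (0, 0).
Eigenvalues of H: -2, 0.
H has a zero eigenvalue (singular; negative semidefinite but not definite), so H is neither positive definite, negative definite, nor indefinite. The second-order test alone is inconclusive -> degen.
(Indeed, f is constant along the null direction of H through x*, so x* is not a strict local extremum.)

degen


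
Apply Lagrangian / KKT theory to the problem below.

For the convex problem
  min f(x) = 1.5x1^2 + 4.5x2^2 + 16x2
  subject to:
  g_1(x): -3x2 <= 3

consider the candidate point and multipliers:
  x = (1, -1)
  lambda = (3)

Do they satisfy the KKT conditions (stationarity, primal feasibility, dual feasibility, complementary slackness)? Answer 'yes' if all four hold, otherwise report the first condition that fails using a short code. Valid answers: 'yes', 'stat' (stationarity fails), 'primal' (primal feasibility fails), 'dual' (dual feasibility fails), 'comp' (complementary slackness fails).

Gradient of f: grad f(x) = Q x + c = (3, 7)
Constraint values g_i(x) = a_i^T x - b_i:
  g_1((1, -1)) = 0
Stationarity residual: grad f(x) + sum_i lambda_i a_i = (3, -2)
  -> stationarity FAILS
Primal feasibility (all g_i <= 0): OK
Dual feasibility (all lambda_i >= 0): OK
Complementary slackness (lambda_i * g_i(x) = 0 for all i): OK

Verdict: the first failing condition is stationarity -> stat.

stat


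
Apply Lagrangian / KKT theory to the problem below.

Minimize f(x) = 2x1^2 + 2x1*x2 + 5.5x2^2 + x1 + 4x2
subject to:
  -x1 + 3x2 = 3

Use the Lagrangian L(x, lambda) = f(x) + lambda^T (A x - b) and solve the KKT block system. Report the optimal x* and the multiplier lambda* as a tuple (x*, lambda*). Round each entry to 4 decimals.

Form the Lagrangian:
  L(x, lambda) = (1/2) x^T Q x + c^T x + lambda^T (A x - b)
Stationarity (grad_x L = 0): Q x + c + A^T lambda = 0.
Primal feasibility: A x = b.

This gives the KKT block system:
  [ Q   A^T ] [ x     ]   [-c ]
  [ A    0  ] [ lambda ] = [ b ]

Solving the linear system:
  x*      = (-1.2203, 0.5932)
  lambda* = (-2.6949)
  f(x*)   = 4.6186

x* = (-1.2203, 0.5932), lambda* = (-2.6949)


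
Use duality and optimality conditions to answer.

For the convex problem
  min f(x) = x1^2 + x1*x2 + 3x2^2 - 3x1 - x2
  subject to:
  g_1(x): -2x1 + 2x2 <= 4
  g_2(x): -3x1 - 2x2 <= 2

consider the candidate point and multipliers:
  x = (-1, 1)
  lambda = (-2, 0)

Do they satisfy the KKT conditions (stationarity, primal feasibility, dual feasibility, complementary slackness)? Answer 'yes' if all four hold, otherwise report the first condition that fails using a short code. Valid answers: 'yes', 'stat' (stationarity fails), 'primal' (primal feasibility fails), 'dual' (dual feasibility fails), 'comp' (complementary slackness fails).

Gradient of f: grad f(x) = Q x + c = (-4, 4)
Constraint values g_i(x) = a_i^T x - b_i:
  g_1((-1, 1)) = 0
  g_2((-1, 1)) = -1
Stationarity residual: grad f(x) + sum_i lambda_i a_i = (0, 0)
  -> stationarity OK
Primal feasibility (all g_i <= 0): OK
Dual feasibility (all lambda_i >= 0): FAILS
Complementary slackness (lambda_i * g_i(x) = 0 for all i): OK

Verdict: the first failing condition is dual_feasibility -> dual.

dual


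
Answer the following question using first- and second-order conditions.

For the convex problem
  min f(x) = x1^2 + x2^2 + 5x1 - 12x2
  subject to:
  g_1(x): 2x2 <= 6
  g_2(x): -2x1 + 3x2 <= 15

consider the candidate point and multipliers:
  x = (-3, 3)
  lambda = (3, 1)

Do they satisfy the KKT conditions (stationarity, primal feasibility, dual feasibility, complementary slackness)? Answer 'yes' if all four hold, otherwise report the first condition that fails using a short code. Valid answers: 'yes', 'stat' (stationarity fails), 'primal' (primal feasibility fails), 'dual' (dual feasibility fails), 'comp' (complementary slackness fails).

Gradient of f: grad f(x) = Q x + c = (-1, -6)
Constraint values g_i(x) = a_i^T x - b_i:
  g_1((-3, 3)) = 0
  g_2((-3, 3)) = 0
Stationarity residual: grad f(x) + sum_i lambda_i a_i = (-3, 3)
  -> stationarity FAILS
Primal feasibility (all g_i <= 0): OK
Dual feasibility (all lambda_i >= 0): OK
Complementary slackness (lambda_i * g_i(x) = 0 for all i): OK

Verdict: the first failing condition is stationarity -> stat.

stat


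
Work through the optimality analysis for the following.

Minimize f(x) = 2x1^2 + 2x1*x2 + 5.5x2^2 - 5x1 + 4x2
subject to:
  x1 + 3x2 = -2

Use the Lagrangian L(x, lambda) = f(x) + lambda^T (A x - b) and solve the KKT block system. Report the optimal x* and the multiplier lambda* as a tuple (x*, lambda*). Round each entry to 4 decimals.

Form the Lagrangian:
  L(x, lambda) = (1/2) x^T Q x + c^T x + lambda^T (A x - b)
Stationarity (grad_x L = 0): Q x + c + A^T lambda = 0.
Primal feasibility: A x = b.

This gives the KKT block system:
  [ Q   A^T ] [ x     ]   [-c ]
  [ A    0  ] [ lambda ] = [ b ]

Solving the linear system:
  x*      = (1.3429, -1.1143)
  lambda* = (1.8571)
  f(x*)   = -3.7286

x* = (1.3429, -1.1143), lambda* = (1.8571)


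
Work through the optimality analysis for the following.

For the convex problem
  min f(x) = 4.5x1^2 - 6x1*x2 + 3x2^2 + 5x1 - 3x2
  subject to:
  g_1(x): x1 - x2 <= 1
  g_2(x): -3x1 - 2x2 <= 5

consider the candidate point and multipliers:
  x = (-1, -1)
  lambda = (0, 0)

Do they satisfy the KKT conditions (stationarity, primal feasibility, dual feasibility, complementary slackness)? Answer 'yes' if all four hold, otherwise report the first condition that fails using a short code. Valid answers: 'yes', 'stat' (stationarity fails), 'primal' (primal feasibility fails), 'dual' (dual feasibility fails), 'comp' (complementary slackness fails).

Gradient of f: grad f(x) = Q x + c = (2, -3)
Constraint values g_i(x) = a_i^T x - b_i:
  g_1((-1, -1)) = -1
  g_2((-1, -1)) = 0
Stationarity residual: grad f(x) + sum_i lambda_i a_i = (2, -3)
  -> stationarity FAILS
Primal feasibility (all g_i <= 0): OK
Dual feasibility (all lambda_i >= 0): OK
Complementary slackness (lambda_i * g_i(x) = 0 for all i): OK

Verdict: the first failing condition is stationarity -> stat.

stat


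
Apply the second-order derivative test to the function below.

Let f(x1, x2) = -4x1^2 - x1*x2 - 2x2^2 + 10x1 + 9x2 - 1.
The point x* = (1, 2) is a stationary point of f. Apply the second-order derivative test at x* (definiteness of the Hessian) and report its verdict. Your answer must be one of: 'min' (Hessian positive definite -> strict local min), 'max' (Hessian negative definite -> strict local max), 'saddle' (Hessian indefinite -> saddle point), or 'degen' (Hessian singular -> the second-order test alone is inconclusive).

Compute the Hessian H = grad^2 f:
  H = [[-8, -1], [-1, -4]]
Verify stationarity: grad f(x*) = H x* + g = (0, 0).
Eigenvalues of H: -8.2361, -3.7639.
Both eigenvalues < 0, so H is negative definite -> x* is a strict local max.

max


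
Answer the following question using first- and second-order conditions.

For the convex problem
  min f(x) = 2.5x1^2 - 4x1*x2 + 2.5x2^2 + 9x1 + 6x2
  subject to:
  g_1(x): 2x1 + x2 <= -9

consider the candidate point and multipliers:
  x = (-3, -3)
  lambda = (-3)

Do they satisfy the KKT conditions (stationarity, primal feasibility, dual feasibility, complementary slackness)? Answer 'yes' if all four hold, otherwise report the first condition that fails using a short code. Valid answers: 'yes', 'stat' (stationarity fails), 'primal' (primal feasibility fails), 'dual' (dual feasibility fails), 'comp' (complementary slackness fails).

Gradient of f: grad f(x) = Q x + c = (6, 3)
Constraint values g_i(x) = a_i^T x - b_i:
  g_1((-3, -3)) = 0
Stationarity residual: grad f(x) + sum_i lambda_i a_i = (0, 0)
  -> stationarity OK
Primal feasibility (all g_i <= 0): OK
Dual feasibility (all lambda_i >= 0): FAILS
Complementary slackness (lambda_i * g_i(x) = 0 for all i): OK

Verdict: the first failing condition is dual_feasibility -> dual.

dual


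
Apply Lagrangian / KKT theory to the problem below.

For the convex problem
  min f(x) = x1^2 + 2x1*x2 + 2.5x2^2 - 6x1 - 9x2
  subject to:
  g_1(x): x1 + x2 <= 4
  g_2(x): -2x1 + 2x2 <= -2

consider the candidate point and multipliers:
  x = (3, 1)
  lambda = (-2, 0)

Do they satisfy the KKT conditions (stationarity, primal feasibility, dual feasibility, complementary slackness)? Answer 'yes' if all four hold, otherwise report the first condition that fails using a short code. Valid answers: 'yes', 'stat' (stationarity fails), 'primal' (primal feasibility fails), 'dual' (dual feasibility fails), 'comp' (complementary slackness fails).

Gradient of f: grad f(x) = Q x + c = (2, 2)
Constraint values g_i(x) = a_i^T x - b_i:
  g_1((3, 1)) = 0
  g_2((3, 1)) = -2
Stationarity residual: grad f(x) + sum_i lambda_i a_i = (0, 0)
  -> stationarity OK
Primal feasibility (all g_i <= 0): OK
Dual feasibility (all lambda_i >= 0): FAILS
Complementary slackness (lambda_i * g_i(x) = 0 for all i): OK

Verdict: the first failing condition is dual_feasibility -> dual.

dual


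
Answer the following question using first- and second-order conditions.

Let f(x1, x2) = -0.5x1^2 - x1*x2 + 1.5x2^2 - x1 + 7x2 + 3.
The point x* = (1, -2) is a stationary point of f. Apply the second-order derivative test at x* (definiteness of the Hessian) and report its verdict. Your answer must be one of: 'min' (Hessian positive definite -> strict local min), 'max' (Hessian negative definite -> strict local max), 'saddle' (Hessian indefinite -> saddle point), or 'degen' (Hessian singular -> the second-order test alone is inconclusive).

Compute the Hessian H = grad^2 f:
  H = [[-1, -1], [-1, 3]]
Verify stationarity: grad f(x*) = H x* + g = (0, 0).
Eigenvalues of H: -1.2361, 3.2361.
Eigenvalues have mixed signs, so H is indefinite -> x* is a saddle point.

saddle


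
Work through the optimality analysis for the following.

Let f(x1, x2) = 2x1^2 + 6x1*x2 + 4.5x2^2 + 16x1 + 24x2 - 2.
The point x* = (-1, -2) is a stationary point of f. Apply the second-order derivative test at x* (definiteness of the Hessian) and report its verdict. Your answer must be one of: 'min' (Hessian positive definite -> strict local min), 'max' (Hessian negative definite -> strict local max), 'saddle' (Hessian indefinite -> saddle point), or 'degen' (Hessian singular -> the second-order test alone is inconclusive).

Compute the Hessian H = grad^2 f:
  H = [[4, 6], [6, 9]]
Verify stationarity: grad f(x*) = H x* + g = (0, 0).
Eigenvalues of H: 0, 13.
H has a zero eigenvalue (singular; positive semidefinite but not definite), so H is neither positive definite, negative definite, nor indefinite. The second-order test alone is inconclusive -> degen.
(Indeed, f is constant along the null direction of H through x*, so x* is not a strict local extremum.)

degen


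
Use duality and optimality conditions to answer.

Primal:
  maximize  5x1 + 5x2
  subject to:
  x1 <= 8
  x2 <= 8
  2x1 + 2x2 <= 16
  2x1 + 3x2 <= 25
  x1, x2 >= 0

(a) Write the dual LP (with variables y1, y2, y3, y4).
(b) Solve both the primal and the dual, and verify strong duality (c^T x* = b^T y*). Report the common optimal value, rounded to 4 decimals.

The standard primal-dual pair for 'max c^T x s.t. A x <= b, x >= 0' is:
  Dual:  min b^T y  s.t.  A^T y >= c,  y >= 0.

So the dual LP is:
  minimize  8y1 + 8y2 + 16y3 + 25y4
  subject to:
    y1 + 2y3 + 2y4 >= 5
    y2 + 2y3 + 3y4 >= 5
    y1, y2, y3, y4 >= 0

Solving the primal: x* = (8, 0).
  primal value c^T x* = 40.
Solving the dual: y* = (0, 0, 2.5, 0).
  dual value b^T y* = 40.
Strong duality: c^T x* = b^T y*. Confirmed.

40


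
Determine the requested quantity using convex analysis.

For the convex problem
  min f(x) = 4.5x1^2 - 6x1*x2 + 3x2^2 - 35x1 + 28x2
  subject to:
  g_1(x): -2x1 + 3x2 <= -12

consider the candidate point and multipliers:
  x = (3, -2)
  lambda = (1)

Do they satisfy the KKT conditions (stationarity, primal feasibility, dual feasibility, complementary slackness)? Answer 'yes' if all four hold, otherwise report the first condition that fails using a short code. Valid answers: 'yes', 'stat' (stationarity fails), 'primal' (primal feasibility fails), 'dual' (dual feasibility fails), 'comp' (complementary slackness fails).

Gradient of f: grad f(x) = Q x + c = (4, -2)
Constraint values g_i(x) = a_i^T x - b_i:
  g_1((3, -2)) = 0
Stationarity residual: grad f(x) + sum_i lambda_i a_i = (2, 1)
  -> stationarity FAILS
Primal feasibility (all g_i <= 0): OK
Dual feasibility (all lambda_i >= 0): OK
Complementary slackness (lambda_i * g_i(x) = 0 for all i): OK

Verdict: the first failing condition is stationarity -> stat.

stat


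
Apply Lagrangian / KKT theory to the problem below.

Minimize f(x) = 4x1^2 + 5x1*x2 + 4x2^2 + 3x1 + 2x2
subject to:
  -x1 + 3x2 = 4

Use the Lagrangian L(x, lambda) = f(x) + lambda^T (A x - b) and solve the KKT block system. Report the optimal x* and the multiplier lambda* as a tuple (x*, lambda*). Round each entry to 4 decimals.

Form the Lagrangian:
  L(x, lambda) = (1/2) x^T Q x + c^T x + lambda^T (A x - b)
Stationarity (grad_x L = 0): Q x + c + A^T lambda = 0.
Primal feasibility: A x = b.

This gives the KKT block system:
  [ Q   A^T ] [ x     ]   [-c ]
  [ A    0  ] [ lambda ] = [ b ]

Solving the linear system:
  x*      = (-1.1364, 0.9545)
  lambda* = (-1.3182)
  f(x*)   = 1.8864

x* = (-1.1364, 0.9545), lambda* = (-1.3182)


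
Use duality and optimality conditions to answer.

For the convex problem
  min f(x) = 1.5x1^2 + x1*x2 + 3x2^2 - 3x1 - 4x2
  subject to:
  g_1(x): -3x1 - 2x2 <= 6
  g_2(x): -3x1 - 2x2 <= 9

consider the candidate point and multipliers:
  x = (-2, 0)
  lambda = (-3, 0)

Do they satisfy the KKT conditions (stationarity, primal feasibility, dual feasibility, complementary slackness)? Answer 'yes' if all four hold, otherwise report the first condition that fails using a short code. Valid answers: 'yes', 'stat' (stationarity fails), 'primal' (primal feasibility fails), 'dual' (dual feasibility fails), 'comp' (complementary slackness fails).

Gradient of f: grad f(x) = Q x + c = (-9, -6)
Constraint values g_i(x) = a_i^T x - b_i:
  g_1((-2, 0)) = 0
  g_2((-2, 0)) = -3
Stationarity residual: grad f(x) + sum_i lambda_i a_i = (0, 0)
  -> stationarity OK
Primal feasibility (all g_i <= 0): OK
Dual feasibility (all lambda_i >= 0): FAILS
Complementary slackness (lambda_i * g_i(x) = 0 for all i): OK

Verdict: the first failing condition is dual_feasibility -> dual.

dual


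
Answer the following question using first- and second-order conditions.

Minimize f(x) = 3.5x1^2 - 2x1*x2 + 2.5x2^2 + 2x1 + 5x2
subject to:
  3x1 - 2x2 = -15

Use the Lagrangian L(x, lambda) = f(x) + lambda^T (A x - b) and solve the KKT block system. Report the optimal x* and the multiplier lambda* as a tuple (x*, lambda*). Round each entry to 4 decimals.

Form the Lagrangian:
  L(x, lambda) = (1/2) x^T Q x + c^T x + lambda^T (A x - b)
Stationarity (grad_x L = 0): Q x + c + A^T lambda = 0.
Primal feasibility: A x = b.

This gives the KKT block system:
  [ Q   A^T ] [ x     ]   [-c ]
  [ A    0  ] [ lambda ] = [ b ]

Solving the linear system:
  x*      = (-4.1429, 1.2857)
  lambda* = (9.8571)
  f(x*)   = 73

x* = (-4.1429, 1.2857), lambda* = (9.8571)


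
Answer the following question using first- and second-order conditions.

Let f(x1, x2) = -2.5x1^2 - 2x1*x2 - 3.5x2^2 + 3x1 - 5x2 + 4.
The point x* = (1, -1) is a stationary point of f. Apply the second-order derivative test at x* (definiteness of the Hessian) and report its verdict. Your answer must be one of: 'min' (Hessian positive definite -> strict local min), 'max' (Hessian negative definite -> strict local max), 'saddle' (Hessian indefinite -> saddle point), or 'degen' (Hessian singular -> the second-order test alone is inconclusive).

Compute the Hessian H = grad^2 f:
  H = [[-5, -2], [-2, -7]]
Verify stationarity: grad f(x*) = H x* + g = (0, 0).
Eigenvalues of H: -8.2361, -3.7639.
Both eigenvalues < 0, so H is negative definite -> x* is a strict local max.

max


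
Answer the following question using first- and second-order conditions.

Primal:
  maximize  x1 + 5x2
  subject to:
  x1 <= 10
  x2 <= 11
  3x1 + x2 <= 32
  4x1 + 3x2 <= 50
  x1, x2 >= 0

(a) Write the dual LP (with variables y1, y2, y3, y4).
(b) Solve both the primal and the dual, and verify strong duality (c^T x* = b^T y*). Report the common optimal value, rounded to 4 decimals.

The standard primal-dual pair for 'max c^T x s.t. A x <= b, x >= 0' is:
  Dual:  min b^T y  s.t.  A^T y >= c,  y >= 0.

So the dual LP is:
  minimize  10y1 + 11y2 + 32y3 + 50y4
  subject to:
    y1 + 3y3 + 4y4 >= 1
    y2 + y3 + 3y4 >= 5
    y1, y2, y3, y4 >= 0

Solving the primal: x* = (4.25, 11).
  primal value c^T x* = 59.25.
Solving the dual: y* = (0, 4.25, 0, 0.25).
  dual value b^T y* = 59.25.
Strong duality: c^T x* = b^T y*. Confirmed.

59.25


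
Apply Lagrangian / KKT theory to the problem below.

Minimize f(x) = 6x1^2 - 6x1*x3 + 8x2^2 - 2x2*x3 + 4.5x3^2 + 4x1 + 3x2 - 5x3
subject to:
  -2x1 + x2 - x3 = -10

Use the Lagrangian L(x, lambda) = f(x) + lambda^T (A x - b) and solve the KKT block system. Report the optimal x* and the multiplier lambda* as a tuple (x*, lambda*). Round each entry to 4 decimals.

Form the Lagrangian:
  L(x, lambda) = (1/2) x^T Q x + c^T x + lambda^T (A x - b)
Stationarity (grad_x L = 0): Q x + c + A^T lambda = 0.
Primal feasibility: A x = b.

This gives the KKT block system:
  [ Q   A^T ] [ x     ]   [-c ]
  [ A    0  ] [ lambda ] = [ b ]

Solving the linear system:
  x*      = (3.045, -0.3381, 3.5719)
  lambda* = (9.554)
  f(x*)   = 44.4227

x* = (3.045, -0.3381, 3.5719), lambda* = (9.554)


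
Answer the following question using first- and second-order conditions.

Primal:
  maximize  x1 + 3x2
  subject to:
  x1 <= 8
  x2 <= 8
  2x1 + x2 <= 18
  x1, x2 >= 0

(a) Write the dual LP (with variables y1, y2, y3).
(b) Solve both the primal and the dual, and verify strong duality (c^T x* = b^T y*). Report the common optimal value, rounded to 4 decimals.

The standard primal-dual pair for 'max c^T x s.t. A x <= b, x >= 0' is:
  Dual:  min b^T y  s.t.  A^T y >= c,  y >= 0.

So the dual LP is:
  minimize  8y1 + 8y2 + 18y3
  subject to:
    y1 + 2y3 >= 1
    y2 + y3 >= 3
    y1, y2, y3 >= 0

Solving the primal: x* = (5, 8).
  primal value c^T x* = 29.
Solving the dual: y* = (0, 2.5, 0.5).
  dual value b^T y* = 29.
Strong duality: c^T x* = b^T y*. Confirmed.

29


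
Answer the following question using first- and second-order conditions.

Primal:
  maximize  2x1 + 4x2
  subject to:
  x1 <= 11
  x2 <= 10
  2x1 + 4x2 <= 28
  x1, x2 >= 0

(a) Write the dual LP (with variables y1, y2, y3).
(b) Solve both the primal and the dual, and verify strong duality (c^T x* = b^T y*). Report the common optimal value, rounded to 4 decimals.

The standard primal-dual pair for 'max c^T x s.t. A x <= b, x >= 0' is:
  Dual:  min b^T y  s.t.  A^T y >= c,  y >= 0.

So the dual LP is:
  minimize  11y1 + 10y2 + 28y3
  subject to:
    y1 + 2y3 >= 2
    y2 + 4y3 >= 4
    y1, y2, y3 >= 0

Solving the primal: x* = (0, 7).
  primal value c^T x* = 28.
Solving the dual: y* = (0, 0, 1).
  dual value b^T y* = 28.
Strong duality: c^T x* = b^T y*. Confirmed.

28


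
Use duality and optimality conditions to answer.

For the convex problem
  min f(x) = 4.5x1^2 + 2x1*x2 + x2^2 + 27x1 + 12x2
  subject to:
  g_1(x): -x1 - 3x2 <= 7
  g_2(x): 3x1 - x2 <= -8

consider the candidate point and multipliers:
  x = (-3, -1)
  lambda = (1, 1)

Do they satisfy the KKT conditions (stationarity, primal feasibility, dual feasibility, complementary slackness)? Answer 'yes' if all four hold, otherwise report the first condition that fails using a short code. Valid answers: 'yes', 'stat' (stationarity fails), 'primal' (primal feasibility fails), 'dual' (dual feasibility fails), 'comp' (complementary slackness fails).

Gradient of f: grad f(x) = Q x + c = (-2, 4)
Constraint values g_i(x) = a_i^T x - b_i:
  g_1((-3, -1)) = -1
  g_2((-3, -1)) = 0
Stationarity residual: grad f(x) + sum_i lambda_i a_i = (0, 0)
  -> stationarity OK
Primal feasibility (all g_i <= 0): OK
Dual feasibility (all lambda_i >= 0): OK
Complementary slackness (lambda_i * g_i(x) = 0 for all i): FAILS

Verdict: the first failing condition is complementary_slackness -> comp.

comp


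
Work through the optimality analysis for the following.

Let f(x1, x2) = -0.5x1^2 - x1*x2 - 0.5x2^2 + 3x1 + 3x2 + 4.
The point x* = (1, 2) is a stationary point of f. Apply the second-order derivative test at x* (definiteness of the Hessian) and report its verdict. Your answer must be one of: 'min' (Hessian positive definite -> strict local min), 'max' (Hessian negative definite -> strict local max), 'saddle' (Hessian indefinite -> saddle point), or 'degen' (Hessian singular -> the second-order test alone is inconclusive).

Compute the Hessian H = grad^2 f:
  H = [[-1, -1], [-1, -1]]
Verify stationarity: grad f(x*) = H x* + g = (0, 0).
Eigenvalues of H: -2, 0.
H has a zero eigenvalue (singular; negative semidefinite but not definite), so H is neither positive definite, negative definite, nor indefinite. The second-order test alone is inconclusive -> degen.
(Indeed, f is constant along the null direction of H through x*, so x* is not a strict local extremum.)

degen


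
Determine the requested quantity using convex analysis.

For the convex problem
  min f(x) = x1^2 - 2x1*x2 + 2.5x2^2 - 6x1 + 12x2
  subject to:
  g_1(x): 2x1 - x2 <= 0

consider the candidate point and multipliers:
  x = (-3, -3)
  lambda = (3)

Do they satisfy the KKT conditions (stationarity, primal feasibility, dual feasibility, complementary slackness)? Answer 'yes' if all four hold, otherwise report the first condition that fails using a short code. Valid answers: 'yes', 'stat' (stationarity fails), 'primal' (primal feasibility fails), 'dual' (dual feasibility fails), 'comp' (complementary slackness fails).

Gradient of f: grad f(x) = Q x + c = (-6, 3)
Constraint values g_i(x) = a_i^T x - b_i:
  g_1((-3, -3)) = -3
Stationarity residual: grad f(x) + sum_i lambda_i a_i = (0, 0)
  -> stationarity OK
Primal feasibility (all g_i <= 0): OK
Dual feasibility (all lambda_i >= 0): OK
Complementary slackness (lambda_i * g_i(x) = 0 for all i): FAILS

Verdict: the first failing condition is complementary_slackness -> comp.

comp


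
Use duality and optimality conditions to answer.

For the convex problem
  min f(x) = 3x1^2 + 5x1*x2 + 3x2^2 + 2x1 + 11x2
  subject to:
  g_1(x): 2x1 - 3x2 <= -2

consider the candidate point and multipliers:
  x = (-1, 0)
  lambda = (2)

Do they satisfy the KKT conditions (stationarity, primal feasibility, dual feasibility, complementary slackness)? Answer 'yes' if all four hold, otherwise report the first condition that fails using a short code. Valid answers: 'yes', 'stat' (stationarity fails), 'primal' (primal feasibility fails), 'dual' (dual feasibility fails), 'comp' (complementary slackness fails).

Gradient of f: grad f(x) = Q x + c = (-4, 6)
Constraint values g_i(x) = a_i^T x - b_i:
  g_1((-1, 0)) = 0
Stationarity residual: grad f(x) + sum_i lambda_i a_i = (0, 0)
  -> stationarity OK
Primal feasibility (all g_i <= 0): OK
Dual feasibility (all lambda_i >= 0): OK
Complementary slackness (lambda_i * g_i(x) = 0 for all i): OK

Verdict: yes, KKT holds.

yes


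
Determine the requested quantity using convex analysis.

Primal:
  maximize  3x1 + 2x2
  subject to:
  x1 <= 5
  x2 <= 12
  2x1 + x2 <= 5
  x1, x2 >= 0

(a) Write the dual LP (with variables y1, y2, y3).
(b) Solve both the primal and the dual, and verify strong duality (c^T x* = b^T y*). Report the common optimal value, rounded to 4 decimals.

The standard primal-dual pair for 'max c^T x s.t. A x <= b, x >= 0' is:
  Dual:  min b^T y  s.t.  A^T y >= c,  y >= 0.

So the dual LP is:
  minimize  5y1 + 12y2 + 5y3
  subject to:
    y1 + 2y3 >= 3
    y2 + y3 >= 2
    y1, y2, y3 >= 0

Solving the primal: x* = (0, 5).
  primal value c^T x* = 10.
Solving the dual: y* = (0, 0, 2).
  dual value b^T y* = 10.
Strong duality: c^T x* = b^T y*. Confirmed.

10


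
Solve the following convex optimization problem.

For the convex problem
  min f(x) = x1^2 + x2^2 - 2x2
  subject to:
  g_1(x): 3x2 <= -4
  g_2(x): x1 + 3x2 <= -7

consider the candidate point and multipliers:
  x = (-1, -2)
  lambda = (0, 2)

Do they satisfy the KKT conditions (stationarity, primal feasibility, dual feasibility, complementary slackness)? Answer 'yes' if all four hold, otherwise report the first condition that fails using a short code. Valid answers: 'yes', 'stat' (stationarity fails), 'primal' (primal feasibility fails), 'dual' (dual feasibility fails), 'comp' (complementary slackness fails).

Gradient of f: grad f(x) = Q x + c = (-2, -6)
Constraint values g_i(x) = a_i^T x - b_i:
  g_1((-1, -2)) = -2
  g_2((-1, -2)) = 0
Stationarity residual: grad f(x) + sum_i lambda_i a_i = (0, 0)
  -> stationarity OK
Primal feasibility (all g_i <= 0): OK
Dual feasibility (all lambda_i >= 0): OK
Complementary slackness (lambda_i * g_i(x) = 0 for all i): OK

Verdict: yes, KKT holds.

yes


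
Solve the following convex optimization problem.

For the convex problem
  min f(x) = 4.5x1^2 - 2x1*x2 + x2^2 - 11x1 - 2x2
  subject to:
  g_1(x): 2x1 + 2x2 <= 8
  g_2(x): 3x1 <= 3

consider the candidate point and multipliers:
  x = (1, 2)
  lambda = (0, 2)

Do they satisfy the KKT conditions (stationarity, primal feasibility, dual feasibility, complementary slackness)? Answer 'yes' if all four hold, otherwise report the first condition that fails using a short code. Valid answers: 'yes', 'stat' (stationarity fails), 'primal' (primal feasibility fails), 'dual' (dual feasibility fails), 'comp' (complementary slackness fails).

Gradient of f: grad f(x) = Q x + c = (-6, 0)
Constraint values g_i(x) = a_i^T x - b_i:
  g_1((1, 2)) = -2
  g_2((1, 2)) = 0
Stationarity residual: grad f(x) + sum_i lambda_i a_i = (0, 0)
  -> stationarity OK
Primal feasibility (all g_i <= 0): OK
Dual feasibility (all lambda_i >= 0): OK
Complementary slackness (lambda_i * g_i(x) = 0 for all i): OK

Verdict: yes, KKT holds.

yes


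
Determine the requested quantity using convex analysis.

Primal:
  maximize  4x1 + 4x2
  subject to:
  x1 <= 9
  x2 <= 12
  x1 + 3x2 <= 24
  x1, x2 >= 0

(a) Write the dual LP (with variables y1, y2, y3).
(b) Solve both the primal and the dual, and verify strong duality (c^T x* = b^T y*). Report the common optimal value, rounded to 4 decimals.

The standard primal-dual pair for 'max c^T x s.t. A x <= b, x >= 0' is:
  Dual:  min b^T y  s.t.  A^T y >= c,  y >= 0.

So the dual LP is:
  minimize  9y1 + 12y2 + 24y3
  subject to:
    y1 + y3 >= 4
    y2 + 3y3 >= 4
    y1, y2, y3 >= 0

Solving the primal: x* = (9, 5).
  primal value c^T x* = 56.
Solving the dual: y* = (2.6667, 0, 1.3333).
  dual value b^T y* = 56.
Strong duality: c^T x* = b^T y*. Confirmed.

56


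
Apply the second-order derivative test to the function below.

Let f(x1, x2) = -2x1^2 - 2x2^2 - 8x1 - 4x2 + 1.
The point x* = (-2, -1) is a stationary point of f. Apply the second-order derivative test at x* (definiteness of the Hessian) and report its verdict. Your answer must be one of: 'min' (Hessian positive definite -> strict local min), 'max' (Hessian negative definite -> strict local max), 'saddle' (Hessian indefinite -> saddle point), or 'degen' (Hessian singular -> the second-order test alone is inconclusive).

Compute the Hessian H = grad^2 f:
  H = [[-4, 0], [0, -4]]
Verify stationarity: grad f(x*) = H x* + g = (0, 0).
Eigenvalues of H: -4, -4.
Both eigenvalues < 0, so H is negative definite -> x* is a strict local max.

max


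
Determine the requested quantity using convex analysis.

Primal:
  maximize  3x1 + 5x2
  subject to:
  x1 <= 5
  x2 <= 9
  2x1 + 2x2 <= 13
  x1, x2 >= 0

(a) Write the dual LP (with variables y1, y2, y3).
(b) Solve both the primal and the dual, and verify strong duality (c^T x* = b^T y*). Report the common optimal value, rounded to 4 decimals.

The standard primal-dual pair for 'max c^T x s.t. A x <= b, x >= 0' is:
  Dual:  min b^T y  s.t.  A^T y >= c,  y >= 0.

So the dual LP is:
  minimize  5y1 + 9y2 + 13y3
  subject to:
    y1 + 2y3 >= 3
    y2 + 2y3 >= 5
    y1, y2, y3 >= 0

Solving the primal: x* = (0, 6.5).
  primal value c^T x* = 32.5.
Solving the dual: y* = (0, 0, 2.5).
  dual value b^T y* = 32.5.
Strong duality: c^T x* = b^T y*. Confirmed.

32.5


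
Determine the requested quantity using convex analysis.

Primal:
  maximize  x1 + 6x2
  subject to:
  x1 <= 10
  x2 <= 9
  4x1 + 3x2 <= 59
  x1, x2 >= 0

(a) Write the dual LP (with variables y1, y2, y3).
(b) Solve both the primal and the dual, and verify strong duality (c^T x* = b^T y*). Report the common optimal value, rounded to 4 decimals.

The standard primal-dual pair for 'max c^T x s.t. A x <= b, x >= 0' is:
  Dual:  min b^T y  s.t.  A^T y >= c,  y >= 0.

So the dual LP is:
  minimize  10y1 + 9y2 + 59y3
  subject to:
    y1 + 4y3 >= 1
    y2 + 3y3 >= 6
    y1, y2, y3 >= 0

Solving the primal: x* = (8, 9).
  primal value c^T x* = 62.
Solving the dual: y* = (0, 5.25, 0.25).
  dual value b^T y* = 62.
Strong duality: c^T x* = b^T y*. Confirmed.

62


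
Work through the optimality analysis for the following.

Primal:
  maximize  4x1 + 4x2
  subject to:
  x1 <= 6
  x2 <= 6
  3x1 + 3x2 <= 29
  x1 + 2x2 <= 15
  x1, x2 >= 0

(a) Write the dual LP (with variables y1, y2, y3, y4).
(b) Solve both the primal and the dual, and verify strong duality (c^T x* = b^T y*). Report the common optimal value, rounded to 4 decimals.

The standard primal-dual pair for 'max c^T x s.t. A x <= b, x >= 0' is:
  Dual:  min b^T y  s.t.  A^T y >= c,  y >= 0.

So the dual LP is:
  minimize  6y1 + 6y2 + 29y3 + 15y4
  subject to:
    y1 + 3y3 + y4 >= 4
    y2 + 3y3 + 2y4 >= 4
    y1, y2, y3, y4 >= 0

Solving the primal: x* = (6, 3.6667).
  primal value c^T x* = 38.6667.
Solving the dual: y* = (0, 0, 1.3333, 0).
  dual value b^T y* = 38.6667.
Strong duality: c^T x* = b^T y*. Confirmed.

38.6667


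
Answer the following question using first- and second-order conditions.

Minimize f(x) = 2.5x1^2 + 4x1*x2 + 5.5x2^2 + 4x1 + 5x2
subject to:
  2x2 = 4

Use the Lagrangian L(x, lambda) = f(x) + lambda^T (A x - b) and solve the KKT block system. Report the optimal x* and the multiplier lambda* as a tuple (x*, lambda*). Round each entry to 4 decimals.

Form the Lagrangian:
  L(x, lambda) = (1/2) x^T Q x + c^T x + lambda^T (A x - b)
Stationarity (grad_x L = 0): Q x + c + A^T lambda = 0.
Primal feasibility: A x = b.

This gives the KKT block system:
  [ Q   A^T ] [ x     ]   [-c ]
  [ A    0  ] [ lambda ] = [ b ]

Solving the linear system:
  x*      = (-2.4, 2)
  lambda* = (-8.7)
  f(x*)   = 17.6

x* = (-2.4, 2), lambda* = (-8.7)


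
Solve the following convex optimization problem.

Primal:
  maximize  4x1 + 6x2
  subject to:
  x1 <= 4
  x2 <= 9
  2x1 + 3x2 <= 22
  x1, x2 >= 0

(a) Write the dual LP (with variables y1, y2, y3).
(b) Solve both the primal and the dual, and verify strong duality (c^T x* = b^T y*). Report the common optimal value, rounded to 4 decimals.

The standard primal-dual pair for 'max c^T x s.t. A x <= b, x >= 0' is:
  Dual:  min b^T y  s.t.  A^T y >= c,  y >= 0.

So the dual LP is:
  minimize  4y1 + 9y2 + 22y3
  subject to:
    y1 + 2y3 >= 4
    y2 + 3y3 >= 6
    y1, y2, y3 >= 0

Solving the primal: x* = (0, 7.3333).
  primal value c^T x* = 44.
Solving the dual: y* = (0, 0, 2).
  dual value b^T y* = 44.
Strong duality: c^T x* = b^T y*. Confirmed.

44


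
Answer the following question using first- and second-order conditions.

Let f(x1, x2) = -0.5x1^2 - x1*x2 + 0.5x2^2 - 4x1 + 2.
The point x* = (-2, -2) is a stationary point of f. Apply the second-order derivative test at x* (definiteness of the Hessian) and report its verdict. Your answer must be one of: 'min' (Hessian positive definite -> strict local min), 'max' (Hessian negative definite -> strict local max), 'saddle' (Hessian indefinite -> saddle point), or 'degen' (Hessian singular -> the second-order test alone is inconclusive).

Compute the Hessian H = grad^2 f:
  H = [[-1, -1], [-1, 1]]
Verify stationarity: grad f(x*) = H x* + g = (0, 0).
Eigenvalues of H: -1.4142, 1.4142.
Eigenvalues have mixed signs, so H is indefinite -> x* is a saddle point.

saddle


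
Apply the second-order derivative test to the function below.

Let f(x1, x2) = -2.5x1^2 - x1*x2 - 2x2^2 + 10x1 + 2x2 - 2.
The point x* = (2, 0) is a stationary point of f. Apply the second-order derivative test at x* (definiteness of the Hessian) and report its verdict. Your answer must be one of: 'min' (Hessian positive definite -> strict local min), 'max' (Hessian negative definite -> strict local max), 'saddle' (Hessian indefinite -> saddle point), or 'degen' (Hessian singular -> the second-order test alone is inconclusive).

Compute the Hessian H = grad^2 f:
  H = [[-5, -1], [-1, -4]]
Verify stationarity: grad f(x*) = H x* + g = (0, 0).
Eigenvalues of H: -5.618, -3.382.
Both eigenvalues < 0, so H is negative definite -> x* is a strict local max.

max


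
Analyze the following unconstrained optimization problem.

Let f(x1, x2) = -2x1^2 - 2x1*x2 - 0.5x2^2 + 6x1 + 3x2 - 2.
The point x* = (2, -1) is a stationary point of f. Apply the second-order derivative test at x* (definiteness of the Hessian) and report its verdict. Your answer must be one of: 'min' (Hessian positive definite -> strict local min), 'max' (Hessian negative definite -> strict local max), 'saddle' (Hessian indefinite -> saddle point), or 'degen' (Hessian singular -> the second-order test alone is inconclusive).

Compute the Hessian H = grad^2 f:
  H = [[-4, -2], [-2, -1]]
Verify stationarity: grad f(x*) = H x* + g = (0, 0).
Eigenvalues of H: -5, 0.
H has a zero eigenvalue (singular; negative semidefinite but not definite), so H is neither positive definite, negative definite, nor indefinite. The second-order test alone is inconclusive -> degen.
(Indeed, f is constant along the null direction of H through x*, so x* is not a strict local extremum.)

degen


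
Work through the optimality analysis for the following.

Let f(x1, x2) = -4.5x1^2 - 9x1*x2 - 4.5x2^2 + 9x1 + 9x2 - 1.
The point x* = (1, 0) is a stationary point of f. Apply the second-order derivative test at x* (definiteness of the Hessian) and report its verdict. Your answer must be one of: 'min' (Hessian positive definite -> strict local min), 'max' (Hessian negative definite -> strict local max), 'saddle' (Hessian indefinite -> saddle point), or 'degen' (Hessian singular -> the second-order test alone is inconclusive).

Compute the Hessian H = grad^2 f:
  H = [[-9, -9], [-9, -9]]
Verify stationarity: grad f(x*) = H x* + g = (0, 0).
Eigenvalues of H: -18, 0.
H has a zero eigenvalue (singular; negative semidefinite but not definite), so H is neither positive definite, negative definite, nor indefinite. The second-order test alone is inconclusive -> degen.
(Indeed, f is constant along the null direction of H through x*, so x* is not a strict local extremum.)

degen


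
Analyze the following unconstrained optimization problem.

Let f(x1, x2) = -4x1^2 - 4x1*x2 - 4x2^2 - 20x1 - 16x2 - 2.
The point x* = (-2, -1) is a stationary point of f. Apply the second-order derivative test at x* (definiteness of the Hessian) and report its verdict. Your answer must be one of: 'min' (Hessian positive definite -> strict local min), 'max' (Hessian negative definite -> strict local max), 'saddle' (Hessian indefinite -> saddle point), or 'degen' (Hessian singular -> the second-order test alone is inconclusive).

Compute the Hessian H = grad^2 f:
  H = [[-8, -4], [-4, -8]]
Verify stationarity: grad f(x*) = H x* + g = (0, 0).
Eigenvalues of H: -12, -4.
Both eigenvalues < 0, so H is negative definite -> x* is a strict local max.

max


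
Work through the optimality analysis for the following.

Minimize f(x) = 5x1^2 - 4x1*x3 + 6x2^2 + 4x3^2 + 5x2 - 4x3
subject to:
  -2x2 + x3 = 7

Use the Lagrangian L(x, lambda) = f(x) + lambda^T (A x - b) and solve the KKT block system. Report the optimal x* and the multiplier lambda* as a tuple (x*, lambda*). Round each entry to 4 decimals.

Form the Lagrangian:
  L(x, lambda) = (1/2) x^T Q x + c^T x + lambda^T (A x - b)
Stationarity (grad_x L = 0): Q x + c + A^T lambda = 0.
Primal feasibility: A x = b.

This gives the KKT block system:
  [ Q   A^T ] [ x     ]   [-c ]
  [ A    0  ] [ lambda ] = [ b ]

Solving the linear system:
  x*      = (0.9574, -2.3032, 2.3936)
  lambda* = (-11.3191)
  f(x*)   = 29.0718

x* = (0.9574, -2.3032, 2.3936), lambda* = (-11.3191)


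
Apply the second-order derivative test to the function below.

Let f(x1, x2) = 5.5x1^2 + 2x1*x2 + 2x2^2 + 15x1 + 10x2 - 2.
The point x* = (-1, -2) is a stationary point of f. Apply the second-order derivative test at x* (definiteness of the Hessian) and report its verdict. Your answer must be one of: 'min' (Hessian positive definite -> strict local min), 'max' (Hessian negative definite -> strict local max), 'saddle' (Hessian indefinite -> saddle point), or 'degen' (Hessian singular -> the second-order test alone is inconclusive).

Compute the Hessian H = grad^2 f:
  H = [[11, 2], [2, 4]]
Verify stationarity: grad f(x*) = H x* + g = (0, 0).
Eigenvalues of H: 3.4689, 11.5311.
Both eigenvalues > 0, so H is positive definite -> x* is a strict local min.

min


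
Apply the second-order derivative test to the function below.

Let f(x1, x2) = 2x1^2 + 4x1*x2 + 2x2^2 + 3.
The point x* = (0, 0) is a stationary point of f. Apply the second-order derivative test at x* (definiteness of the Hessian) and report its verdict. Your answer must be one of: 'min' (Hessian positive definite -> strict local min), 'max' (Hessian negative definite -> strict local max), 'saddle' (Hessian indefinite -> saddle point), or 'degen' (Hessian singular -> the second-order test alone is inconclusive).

Compute the Hessian H = grad^2 f:
  H = [[4, 4], [4, 4]]
Verify stationarity: grad f(x*) = H x* + g = (0, 0).
Eigenvalues of H: 0, 8.
H has a zero eigenvalue (singular; positive semidefinite but not definite), so H is neither positive definite, negative definite, nor indefinite. The second-order test alone is inconclusive -> degen.
(Indeed, f is constant along the null direction of H through x*, so x* is not a strict local extremum.)

degen


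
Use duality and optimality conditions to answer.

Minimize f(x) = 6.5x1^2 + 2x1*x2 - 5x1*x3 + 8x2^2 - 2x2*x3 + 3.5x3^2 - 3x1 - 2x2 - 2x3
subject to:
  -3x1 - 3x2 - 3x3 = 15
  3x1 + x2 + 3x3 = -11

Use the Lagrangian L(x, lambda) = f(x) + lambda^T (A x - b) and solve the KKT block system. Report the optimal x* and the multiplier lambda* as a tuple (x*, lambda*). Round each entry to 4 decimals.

Form the Lagrangian:
  L(x, lambda) = (1/2) x^T Q x + c^T x + lambda^T (A x - b)
Stationarity (grad_x L = 0): Q x + c + A^T lambda = 0.
Primal feasibility: A x = b.

This gives the KKT block system:
  [ Q   A^T ] [ x     ]   [-c ]
  [ A    0  ] [ lambda ] = [ b ]

Solving the linear system:
  x*      = (-0.9, -2, -2.1)
  lambda* = (-14.4333, -11.7)
  f(x*)   = 49.35

x* = (-0.9, -2, -2.1), lambda* = (-14.4333, -11.7)
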